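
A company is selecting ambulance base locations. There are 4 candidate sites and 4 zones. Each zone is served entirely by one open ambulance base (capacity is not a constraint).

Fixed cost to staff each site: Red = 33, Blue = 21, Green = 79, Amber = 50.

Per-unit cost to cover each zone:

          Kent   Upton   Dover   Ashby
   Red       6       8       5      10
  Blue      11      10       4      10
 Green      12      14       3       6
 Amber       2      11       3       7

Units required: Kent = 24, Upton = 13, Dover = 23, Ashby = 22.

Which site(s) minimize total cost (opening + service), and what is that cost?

For any fixed open set, each zone goes to its cheapest open site; total = fixed + service.
{Red, Amber}: Kent→Amber 2·24=48, Upton→Red 8·13=104, Dover→Amber 3·23=69, Ashby→Amber 7·22=154. Service 375; fixed 83; total 458.
{Amber}: Kent→Amber 2·24=48, Upton→Amber 11·13=143, Dover→Amber 3·23=69, Ashby→Amber 7·22=154. Service 414; fixed 50; total 464.
{Blue, Amber}: service 401 + fixed 71 = 472
{Red, Blue, Green, Amber}: service 353 + fixed 183 = 536
No other subset beats 458.

Open Red and Amber; minimum total cost 458.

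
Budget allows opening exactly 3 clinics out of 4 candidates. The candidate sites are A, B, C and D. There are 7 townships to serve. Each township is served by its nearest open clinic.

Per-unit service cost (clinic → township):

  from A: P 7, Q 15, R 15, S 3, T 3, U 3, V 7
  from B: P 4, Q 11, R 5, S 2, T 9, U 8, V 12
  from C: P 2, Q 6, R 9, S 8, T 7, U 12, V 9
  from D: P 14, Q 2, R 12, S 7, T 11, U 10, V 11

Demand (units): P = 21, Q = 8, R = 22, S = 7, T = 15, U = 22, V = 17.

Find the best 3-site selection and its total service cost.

Choose A, B and C; total service cost 444.

With exactly 3 open, each township uses its cheapest among the chosen.
{A, B, C}: P→C 2·21=42, Q→C 6·8=48, R→B 5·22=110, S→B 2·7=14, T→A 3·15=45, U→A 3·22=66, V→A 7·17=119. Service cost 444.
{A, B, D}: service cost 454
{A, C, D}: service cost 507
Among all 4 size-3 choices, {A, B, C} is lowest.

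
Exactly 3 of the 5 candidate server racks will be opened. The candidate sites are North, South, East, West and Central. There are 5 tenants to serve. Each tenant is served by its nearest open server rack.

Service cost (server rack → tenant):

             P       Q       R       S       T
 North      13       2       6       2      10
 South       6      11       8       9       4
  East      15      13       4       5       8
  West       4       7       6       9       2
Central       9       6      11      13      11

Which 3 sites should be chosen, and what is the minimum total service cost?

With exactly 3 open, each tenant uses its cheapest among the chosen.
{North, East, West}: P→West 4, Q→North 2, R→East 4, S→North 2, T→West 2. Service cost 14.
{North, South, West}: service cost 16
{North, West, Central}: service cost 16
Among all 10 size-3 choices, {North, East, West} is lowest.

Choose North, East and West; total service cost 14.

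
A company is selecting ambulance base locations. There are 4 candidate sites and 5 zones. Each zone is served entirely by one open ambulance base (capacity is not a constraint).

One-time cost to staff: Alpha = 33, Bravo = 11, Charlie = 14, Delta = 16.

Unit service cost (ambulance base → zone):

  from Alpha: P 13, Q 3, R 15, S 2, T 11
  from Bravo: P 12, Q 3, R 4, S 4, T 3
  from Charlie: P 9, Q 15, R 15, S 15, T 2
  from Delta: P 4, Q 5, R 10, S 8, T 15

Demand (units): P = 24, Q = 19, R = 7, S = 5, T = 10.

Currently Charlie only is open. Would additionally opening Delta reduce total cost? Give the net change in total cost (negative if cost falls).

Yes — net change −364 (cost falls by 364).

Current service cost with {Charlie}: 701.
Adding Delta: each zone re-picks its cheapest; new service cost 321, saving 380.
Extra fixed cost: 16. Net change = 16 − 380 = -364.
(Totals: 715 → 351.)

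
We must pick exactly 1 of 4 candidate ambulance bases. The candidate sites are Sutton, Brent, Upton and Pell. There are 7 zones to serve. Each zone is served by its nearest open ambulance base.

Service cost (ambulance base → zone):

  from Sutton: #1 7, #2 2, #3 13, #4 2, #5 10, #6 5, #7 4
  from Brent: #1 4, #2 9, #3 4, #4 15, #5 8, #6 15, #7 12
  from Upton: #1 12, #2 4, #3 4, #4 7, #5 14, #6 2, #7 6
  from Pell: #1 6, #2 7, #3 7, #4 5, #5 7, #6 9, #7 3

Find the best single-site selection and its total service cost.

With exactly 1 open, each zone uses its cheapest among the chosen.
{Sutton}: #1→Sutton 7, #2→Sutton 2, #3→Sutton 13, #4→Sutton 2, #5→Sutton 10, #6→Sutton 5, #7→Sutton 4. Service cost 43.
{Pell}: service cost 44
{Upton}: service cost 49
Among all 4 size-1 choices, {Sutton} is lowest.

Choose Sutton only; total service cost 43.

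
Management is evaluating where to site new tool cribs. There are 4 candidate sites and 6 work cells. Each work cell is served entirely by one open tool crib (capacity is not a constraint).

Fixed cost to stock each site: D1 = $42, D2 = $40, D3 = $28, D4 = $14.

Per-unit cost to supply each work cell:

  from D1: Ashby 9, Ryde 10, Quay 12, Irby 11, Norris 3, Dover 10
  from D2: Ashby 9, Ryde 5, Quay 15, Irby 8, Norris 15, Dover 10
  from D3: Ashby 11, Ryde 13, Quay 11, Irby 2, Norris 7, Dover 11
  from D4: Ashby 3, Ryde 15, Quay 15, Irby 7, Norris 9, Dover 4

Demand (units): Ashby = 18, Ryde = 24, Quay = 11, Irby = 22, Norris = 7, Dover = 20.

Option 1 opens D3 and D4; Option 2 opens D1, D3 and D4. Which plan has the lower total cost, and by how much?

Option 1: {D3, D4}: Ashby→D4 3·18=54, Ryde→D3 13·24=312, Quay→D3 11·11=121, Irby→D3 2·22=44, Norris→D3 7·7=49, Dover→D4 4·20=80. Service 660; fixed 42; total 702.
Option 2: {D1, D3, D4}: Ashby→D4 3·18=54, Ryde→D1 10·24=240, Quay→D3 11·11=121, Irby→D3 2·22=44, Norris→D1 3·7=21, Dover→D4 4·20=80. Service 560; fixed 84; total 644.
Difference: |702 − 644| = 58.

Option 2 is cheaper by 58.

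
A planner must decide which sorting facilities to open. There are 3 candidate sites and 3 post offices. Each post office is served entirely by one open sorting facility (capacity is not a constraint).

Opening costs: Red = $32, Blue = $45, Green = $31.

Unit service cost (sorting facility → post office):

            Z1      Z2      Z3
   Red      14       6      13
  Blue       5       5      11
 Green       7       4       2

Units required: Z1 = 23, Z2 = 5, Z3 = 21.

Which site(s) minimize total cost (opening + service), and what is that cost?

For any fixed open set, each post office goes to its cheapest open site; total = fixed + service.
{Blue, Green}: Z1→Blue 5·23=115, Z2→Green 4·5=20, Z3→Green 2·21=42. Service 177; fixed 76; total 253.
{Green}: service 223 + fixed 31 = 254
{Red, Blue, Green}: service 177 + fixed 108 = 285
No other subset beats 253.

Open Blue and Green; minimum total cost 253.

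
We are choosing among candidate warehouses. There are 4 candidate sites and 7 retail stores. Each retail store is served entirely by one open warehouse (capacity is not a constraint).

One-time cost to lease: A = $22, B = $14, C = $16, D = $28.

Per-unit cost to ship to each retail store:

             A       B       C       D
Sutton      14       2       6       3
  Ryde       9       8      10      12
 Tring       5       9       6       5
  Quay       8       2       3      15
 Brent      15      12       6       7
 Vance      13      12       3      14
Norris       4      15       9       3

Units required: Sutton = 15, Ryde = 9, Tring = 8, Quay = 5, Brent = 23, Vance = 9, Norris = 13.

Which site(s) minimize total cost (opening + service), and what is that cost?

Open B, C and D; minimum total cost 414.

For any fixed open set, each retail store goes to its cheapest open site; total = fixed + service.
{B, C, D}: Sutton→B 2·15=30, Ryde→B 8·9=72, Tring→D 5·8=40, Quay→B 2·5=10, Brent→C 6·23=138, Vance→C 3·9=27, Norris→D 3·13=39. Service 356; fixed 58; total 414.
{A, B, C}: Sutton→B 2·15=30, Ryde→B 8·9=72, Tring→A 5·8=40, Quay→B 2·5=10, Brent→C 6·23=138, Vance→C 3·9=27, Norris→A 4·13=52. Service 369; fixed 52; total 421.
{A, B, C, D}: service 356 + fixed 80 = 436
{B}: Sutton→B 2·15=30, Ryde→B 8·9=72, Tring→B 9·8=72, Quay→B 2·5=10, Brent→B 12·23=276, Vance→B 12·9=108, Norris→B 15·13=195. Service 763; fixed 14; total 777.
No other subset beats 414.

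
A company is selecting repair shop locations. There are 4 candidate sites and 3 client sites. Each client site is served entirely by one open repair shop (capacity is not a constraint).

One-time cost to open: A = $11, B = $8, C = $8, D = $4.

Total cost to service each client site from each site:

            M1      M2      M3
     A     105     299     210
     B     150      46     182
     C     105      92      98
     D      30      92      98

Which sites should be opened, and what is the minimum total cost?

For any fixed open set, each client site goes to its cheapest open site; total = fixed + service.
{B, D}: M1→D 30, M2→B 46, M3→D 98. Service 174; fixed 12; total 186.
{B, C, D}: service 174 + fixed 20 = 194
{A, B, D}: M1→D 30, M2→B 46, M3→D 98. Service 174; fixed 23; total 197.
{A, B, C, D}: service 174 + fixed 31 = 205
(All 15 nonempty subsets were checked; B and D is lowest.)

Open B and D; minimum total cost 186.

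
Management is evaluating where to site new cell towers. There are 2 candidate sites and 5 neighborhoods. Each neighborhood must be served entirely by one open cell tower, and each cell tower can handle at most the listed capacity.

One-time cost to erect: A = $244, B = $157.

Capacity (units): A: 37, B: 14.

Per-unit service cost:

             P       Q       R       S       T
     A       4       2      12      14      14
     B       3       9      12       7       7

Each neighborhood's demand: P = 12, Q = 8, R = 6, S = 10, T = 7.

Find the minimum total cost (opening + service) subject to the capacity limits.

Minimum total cost: 705

Open {A, B}: P→A 4·12=48, Q→A 2·8=16, R→A 12·6=72, S→B 7·10=70, T→A 14·7=98.
Loads: A carries 33/37, B carries 10/14. Service 304; fixed 401; total 705.
Next best feasible plan costs 726.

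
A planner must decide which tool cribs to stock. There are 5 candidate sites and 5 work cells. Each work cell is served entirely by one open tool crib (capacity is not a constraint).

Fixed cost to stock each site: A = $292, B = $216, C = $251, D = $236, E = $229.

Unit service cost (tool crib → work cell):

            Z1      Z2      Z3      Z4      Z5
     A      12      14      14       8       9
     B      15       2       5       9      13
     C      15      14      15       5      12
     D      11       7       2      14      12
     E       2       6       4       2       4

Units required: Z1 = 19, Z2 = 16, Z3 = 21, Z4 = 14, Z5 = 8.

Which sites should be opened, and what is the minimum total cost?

For any fixed open set, each work cell goes to its cheapest open site; total = fixed + service.
{E}: Z1→E 2·19=38, Z2→E 6·16=96, Z3→E 4·21=84, Z4→E 2·14=28, Z5→E 4·8=32. Service 278; fixed 229; total 507.
{B, E}: service 214 + fixed 445 = 659
{D, E}: service 236 + fixed 465 = 701
{A, B, C, D, E}: Z1→E 2·19=38, Z2→B 2·16=32, Z3→D 2·21=42, Z4→E 2·14=28, Z5→E 4·8=32. Service 172; fixed 1224; total 1396.
No other subset beats 507.

Open E only; minimum total cost 507.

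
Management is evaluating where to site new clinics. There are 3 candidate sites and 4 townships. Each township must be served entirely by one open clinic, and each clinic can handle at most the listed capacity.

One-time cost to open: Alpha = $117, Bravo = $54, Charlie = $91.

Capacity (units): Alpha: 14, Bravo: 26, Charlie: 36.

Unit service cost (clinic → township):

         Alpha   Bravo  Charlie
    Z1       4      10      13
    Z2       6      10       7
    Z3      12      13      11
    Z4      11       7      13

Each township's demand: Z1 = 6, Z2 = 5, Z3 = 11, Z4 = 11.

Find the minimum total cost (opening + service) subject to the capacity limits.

Open {Bravo, Charlie}: Z1→Bravo 10·6=60, Z2→Charlie 7·5=35, Z3→Charlie 11·11=121, Z4→Bravo 7·11=77.
Loads: Bravo carries 17/26, Charlie carries 16/36. Service 293; fixed 145; total 438.
Next best feasible plan costs 445.

Minimum total cost: 438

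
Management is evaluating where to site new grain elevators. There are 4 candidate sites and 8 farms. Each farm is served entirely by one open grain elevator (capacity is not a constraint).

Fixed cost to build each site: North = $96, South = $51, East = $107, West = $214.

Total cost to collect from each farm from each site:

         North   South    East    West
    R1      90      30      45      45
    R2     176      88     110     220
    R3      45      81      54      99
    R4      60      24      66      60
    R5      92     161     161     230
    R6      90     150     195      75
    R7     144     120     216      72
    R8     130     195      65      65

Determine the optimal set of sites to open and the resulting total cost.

For any fixed open set, each farm goes to its cheapest open site; total = fixed + service.
{North, South}: R1→South 30, R2→South 88, R3→North 45, R4→South 24, R5→North 92, R6→North 90, R7→South 120, R8→North 130. Service 619; fixed 147; total 766.
{North, South, East}: service 554 + fixed 254 = 808
{South, East}: R1→South 30, R2→South 88, R3→East 54, R4→South 24, R5→South 161, R6→South 150, R7→South 120, R8→East 65. Service 692; fixed 158; total 850.
{North, South, East, West}: R1→South 30, R2→South 88, R3→North 45, R4→South 24, R5→North 92, R6→West 75, R7→West 72, R8→East 65. Service 491; fixed 468; total 959.
No other subset beats 766.

Open North and South; minimum total cost 766.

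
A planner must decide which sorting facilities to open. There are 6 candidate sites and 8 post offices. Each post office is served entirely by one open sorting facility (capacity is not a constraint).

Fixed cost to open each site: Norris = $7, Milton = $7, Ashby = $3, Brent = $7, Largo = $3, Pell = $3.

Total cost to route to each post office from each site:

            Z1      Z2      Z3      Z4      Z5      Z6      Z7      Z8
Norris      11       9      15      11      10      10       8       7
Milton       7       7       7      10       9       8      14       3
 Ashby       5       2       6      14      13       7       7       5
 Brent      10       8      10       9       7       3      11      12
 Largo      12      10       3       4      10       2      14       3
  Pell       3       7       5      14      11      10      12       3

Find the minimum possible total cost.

Minimum total cost: 42

For any fixed open set, each post office goes to its cheapest open site; total = fixed + service.
{Ashby, Largo}: Z1→Ashby 5, Z2→Ashby 2, Z3→Largo 3, Z4→Largo 4, Z5→Largo 10, Z6→Largo 2, Z7→Ashby 7, Z8→Largo 3. Service 36; fixed 6; total 42.
{Ashby, Largo, Pell}: service 34 + fixed 9 = 43
{Ashby, Brent, Largo}: service 33 + fixed 13 = 46
{Norris, Milton, Ashby, Brent, Largo, Pell}: Z1→Pell 3, Z2→Ashby 2, Z3→Largo 3, Z4→Largo 4, Z5→Brent 7, Z6→Largo 2, Z7→Ashby 7, Z8→Milton 3. Service 31; fixed 30; total 61.
No other subset beats 42.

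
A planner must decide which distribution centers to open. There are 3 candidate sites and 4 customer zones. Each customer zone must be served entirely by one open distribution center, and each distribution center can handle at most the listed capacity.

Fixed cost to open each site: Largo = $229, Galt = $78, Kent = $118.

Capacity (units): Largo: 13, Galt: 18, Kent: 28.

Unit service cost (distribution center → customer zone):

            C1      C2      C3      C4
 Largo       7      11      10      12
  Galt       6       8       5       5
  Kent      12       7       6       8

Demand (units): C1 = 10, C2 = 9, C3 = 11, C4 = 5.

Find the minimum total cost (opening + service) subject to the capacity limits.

Minimum total cost: 410

Open {Galt, Kent}: C1→Galt 6·10=60, C2→Kent 7·9=63, C3→Kent 6·11=66, C4→Galt 5·5=25.
Loads: Galt carries 15/18, Kent carries 20/28. Service 214; fixed 196; total 410.
Next best feasible plan costs 425.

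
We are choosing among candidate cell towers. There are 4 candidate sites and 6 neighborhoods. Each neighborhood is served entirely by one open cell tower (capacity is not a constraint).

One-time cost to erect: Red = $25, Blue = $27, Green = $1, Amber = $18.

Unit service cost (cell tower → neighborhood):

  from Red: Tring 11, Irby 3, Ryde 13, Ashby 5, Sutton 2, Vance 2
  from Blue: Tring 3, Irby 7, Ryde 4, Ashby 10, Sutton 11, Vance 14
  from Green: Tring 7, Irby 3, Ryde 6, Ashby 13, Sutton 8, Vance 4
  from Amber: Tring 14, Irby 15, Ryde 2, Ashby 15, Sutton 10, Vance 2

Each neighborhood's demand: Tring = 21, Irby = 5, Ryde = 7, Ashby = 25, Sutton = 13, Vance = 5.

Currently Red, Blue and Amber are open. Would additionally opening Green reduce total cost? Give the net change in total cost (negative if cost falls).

No — net change +1 (cost rises by 1).

Current service cost with {Red, Blue, Amber}: 253.
Adding Green: each neighborhood re-picks its cheapest; new service cost 253, saving 0.
Extra fixed cost: 1. Net change = 1 − 0 = 1.
(Totals: 323 → 324.)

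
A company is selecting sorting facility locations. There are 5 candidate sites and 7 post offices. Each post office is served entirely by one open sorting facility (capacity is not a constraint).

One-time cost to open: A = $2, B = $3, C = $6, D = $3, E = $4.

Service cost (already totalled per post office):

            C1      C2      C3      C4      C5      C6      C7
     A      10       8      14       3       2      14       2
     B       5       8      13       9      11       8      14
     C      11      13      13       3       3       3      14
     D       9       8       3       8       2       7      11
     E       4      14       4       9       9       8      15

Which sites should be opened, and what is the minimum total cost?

For any fixed open set, each post office goes to its cheapest open site; total = fixed + service.
{A, E}: C1→E 4, C2→A 8, C3→E 4, C4→A 3, C5→A 2, C6→E 8, C7→A 2. Service 31; fixed 6; total 37.
{A, B, D}: service 30 + fixed 8 = 38
{A, C, E}: C1→E 4, C2→A 8, C3→E 4, C4→A 3, C5→A 2, C6→C 3, C7→A 2. Service 26; fixed 12; total 38.
{A, B, C, D, E}: service 25 + fixed 18 = 43
No other subset beats 37.

Open A and E; minimum total cost 37.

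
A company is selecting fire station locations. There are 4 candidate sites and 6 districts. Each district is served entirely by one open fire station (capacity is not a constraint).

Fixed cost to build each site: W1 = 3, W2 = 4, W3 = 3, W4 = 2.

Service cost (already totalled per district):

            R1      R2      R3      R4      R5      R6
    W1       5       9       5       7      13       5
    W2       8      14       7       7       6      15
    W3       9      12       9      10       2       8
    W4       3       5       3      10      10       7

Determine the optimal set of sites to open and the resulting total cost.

Open W1, W3 and W4; minimum total cost 33.

For any fixed open set, each district goes to its cheapest open site; total = fixed + service.
{W1, W3, W4}: R1→W4 3, R2→W4 5, R3→W4 3, R4→W1 7, R5→W3 2, R6→W1 5. Service 25; fixed 8; total 33.
{W3, W4}: service 30 + fixed 5 = 35
{W2, W3, W4}: R1→W4 3, R2→W4 5, R3→W4 3, R4→W2 7, R5→W3 2, R6→W4 7. Service 27; fixed 9; total 36.
{W1, W2, W3, W4}: service 25 + fixed 12 = 37
No other subset beats 33.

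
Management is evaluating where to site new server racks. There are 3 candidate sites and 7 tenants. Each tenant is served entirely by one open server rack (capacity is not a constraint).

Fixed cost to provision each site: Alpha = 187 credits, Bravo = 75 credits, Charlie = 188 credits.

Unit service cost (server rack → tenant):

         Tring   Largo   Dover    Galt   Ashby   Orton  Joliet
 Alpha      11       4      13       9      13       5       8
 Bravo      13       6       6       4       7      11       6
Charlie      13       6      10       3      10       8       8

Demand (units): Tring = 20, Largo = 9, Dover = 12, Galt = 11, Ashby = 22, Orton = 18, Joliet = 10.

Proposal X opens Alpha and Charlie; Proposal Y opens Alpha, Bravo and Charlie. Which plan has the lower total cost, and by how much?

Proposal Y is cheaper by 59.

Proposal X: {Alpha, Charlie}: Tring→Alpha 11·20=220, Largo→Alpha 4·9=36, Dover→Charlie 10·12=120, Galt→Charlie 3·11=33, Ashby→Charlie 10·22=220, Orton→Alpha 5·18=90, Joliet→Alpha 8·10=80. Service 799; fixed 375; total 1174.
Proposal Y: {Alpha, Bravo, Charlie}: Tring→Alpha 11·20=220, Largo→Alpha 4·9=36, Dover→Bravo 6·12=72, Galt→Charlie 3·11=33, Ashby→Bravo 7·22=154, Orton→Alpha 5·18=90, Joliet→Bravo 6·10=60. Service 665; fixed 450; total 1115.
Difference: |1174 − 1115| = 59.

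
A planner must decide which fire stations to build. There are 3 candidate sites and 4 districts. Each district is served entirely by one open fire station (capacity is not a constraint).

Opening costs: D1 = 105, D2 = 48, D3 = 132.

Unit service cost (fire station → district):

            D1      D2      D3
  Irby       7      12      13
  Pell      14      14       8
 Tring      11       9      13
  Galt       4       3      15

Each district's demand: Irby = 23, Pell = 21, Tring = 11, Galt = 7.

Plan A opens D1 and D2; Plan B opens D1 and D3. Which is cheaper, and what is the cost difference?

Plan A: {D1, D2}: Irby→D1 7·23=161, Pell→D1 14·21=294, Tring→D2 9·11=99, Galt→D2 3·7=21. Service 575; fixed 153; total 728.
Plan B: {D1, D3}: Irby→D1 7·23=161, Pell→D3 8·21=168, Tring→D1 11·11=121, Galt→D1 4·7=28. Service 478; fixed 237; total 715.
Difference: |728 − 715| = 13.

Plan B is cheaper by 13.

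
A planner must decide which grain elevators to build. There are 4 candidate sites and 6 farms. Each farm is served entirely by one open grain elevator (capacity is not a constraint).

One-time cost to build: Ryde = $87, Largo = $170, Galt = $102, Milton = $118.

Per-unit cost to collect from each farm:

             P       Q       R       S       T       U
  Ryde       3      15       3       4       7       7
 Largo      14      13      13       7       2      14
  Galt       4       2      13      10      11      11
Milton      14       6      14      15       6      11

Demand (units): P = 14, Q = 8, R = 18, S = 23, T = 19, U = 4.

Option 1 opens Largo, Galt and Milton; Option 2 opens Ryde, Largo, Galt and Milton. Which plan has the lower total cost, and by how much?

Option 1: {Largo, Galt, Milton}: P→Galt 4·14=56, Q→Galt 2·8=16, R→Largo 13·18=234, S→Largo 7·23=161, T→Largo 2·19=38, U→Galt 11·4=44. Service 549; fixed 390; total 939.
Option 2: {Ryde, Largo, Galt, Milton}: P→Ryde 3·14=42, Q→Galt 2·8=16, R→Ryde 3·18=54, S→Ryde 4·23=92, T→Largo 2·19=38, U→Ryde 7·4=28. Service 270; fixed 477; total 747.
Difference: |939 − 747| = 192.

Option 2 is cheaper by 192.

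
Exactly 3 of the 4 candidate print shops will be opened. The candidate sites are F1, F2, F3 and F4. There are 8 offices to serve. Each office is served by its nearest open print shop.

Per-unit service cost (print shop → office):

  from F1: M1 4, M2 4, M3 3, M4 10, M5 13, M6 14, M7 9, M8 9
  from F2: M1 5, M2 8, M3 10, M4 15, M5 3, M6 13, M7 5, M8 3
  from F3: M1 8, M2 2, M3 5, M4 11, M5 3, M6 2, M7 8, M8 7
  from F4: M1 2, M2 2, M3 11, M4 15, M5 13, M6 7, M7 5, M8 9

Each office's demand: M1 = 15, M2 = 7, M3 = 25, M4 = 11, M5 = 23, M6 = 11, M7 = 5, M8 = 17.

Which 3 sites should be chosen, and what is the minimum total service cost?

With exactly 3 open, each office uses its cheapest among the chosen.
{F1, F2, F3}: M1→F1 4·15=60, M2→F3 2·7=14, M3→F1 3·25=75, M4→F1 10·11=110, M5→F2 3·23=69, M6→F3 2·11=22, M7→F2 5·5=25, M8→F2 3·17=51. Service cost 426.
{F1, F2, F4}: service cost 451
{F2, F3, F4}: service cost 457
Among all 4 size-3 choices, {F1, F2, F3} is lowest.

Choose F1, F2 and F3; total service cost 426.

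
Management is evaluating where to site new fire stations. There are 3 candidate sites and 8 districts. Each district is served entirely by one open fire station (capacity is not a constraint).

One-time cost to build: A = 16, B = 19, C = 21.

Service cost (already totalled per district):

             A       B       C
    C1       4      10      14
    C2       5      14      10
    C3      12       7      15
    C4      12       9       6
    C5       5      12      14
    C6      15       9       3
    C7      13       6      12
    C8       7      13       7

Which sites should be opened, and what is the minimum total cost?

Open A and B; minimum total cost 87.

For any fixed open set, each district goes to its cheapest open site; total = fixed + service.
{A, B}: C1→A 4, C2→A 5, C3→B 7, C4→B 9, C5→A 5, C6→B 9, C7→B 6, C8→A 7. Service 52; fixed 35; total 87.
{A}: service 73 + fixed 16 = 89
{A, C}: service 54 + fixed 37 = 91
{A, B, C}: C1→A 4, C2→A 5, C3→B 7, C4→C 6, C5→A 5, C6→C 3, C7→B 6, C8→A 7. Service 43; fixed 56; total 99.
(All 7 nonempty subsets were checked; A and B is lowest.)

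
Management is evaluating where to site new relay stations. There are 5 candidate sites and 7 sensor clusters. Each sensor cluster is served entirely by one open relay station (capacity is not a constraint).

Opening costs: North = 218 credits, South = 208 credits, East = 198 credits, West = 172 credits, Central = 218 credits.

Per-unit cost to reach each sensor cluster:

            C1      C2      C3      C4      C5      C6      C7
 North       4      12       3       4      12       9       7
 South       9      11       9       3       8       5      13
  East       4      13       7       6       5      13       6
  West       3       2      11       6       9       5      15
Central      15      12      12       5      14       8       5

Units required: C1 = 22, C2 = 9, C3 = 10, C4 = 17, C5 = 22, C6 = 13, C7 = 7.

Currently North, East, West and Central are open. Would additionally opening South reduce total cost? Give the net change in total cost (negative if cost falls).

Current service cost with {North, East, West, Central}: 392.
Adding South: each sensor cluster re-picks its cheapest; new service cost 375, saving 17.
Extra fixed cost: 208. Net change = 208 − 17 = 191.
(Totals: 1198 → 1389.)

No — net change +191 (cost rises by 191).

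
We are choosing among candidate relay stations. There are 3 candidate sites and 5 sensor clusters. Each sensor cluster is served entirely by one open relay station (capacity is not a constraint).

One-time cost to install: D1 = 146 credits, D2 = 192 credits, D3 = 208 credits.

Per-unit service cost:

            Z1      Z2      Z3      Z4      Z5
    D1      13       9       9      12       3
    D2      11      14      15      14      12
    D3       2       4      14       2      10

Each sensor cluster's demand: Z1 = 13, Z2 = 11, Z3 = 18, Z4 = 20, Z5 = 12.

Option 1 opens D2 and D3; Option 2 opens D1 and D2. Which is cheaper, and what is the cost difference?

Option 1: {D2, D3}: Z1→D3 2·13=26, Z2→D3 4·11=44, Z3→D3 14·18=252, Z4→D3 2·20=40, Z5→D3 10·12=120. Service 482; fixed 400; total 882.
Option 2: {D1, D2}: Z1→D2 11·13=143, Z2→D1 9·11=99, Z3→D1 9·18=162, Z4→D1 12·20=240, Z5→D1 3·12=36. Service 680; fixed 338; total 1018.
Difference: |882 − 1018| = 136.

Option 1 is cheaper by 136.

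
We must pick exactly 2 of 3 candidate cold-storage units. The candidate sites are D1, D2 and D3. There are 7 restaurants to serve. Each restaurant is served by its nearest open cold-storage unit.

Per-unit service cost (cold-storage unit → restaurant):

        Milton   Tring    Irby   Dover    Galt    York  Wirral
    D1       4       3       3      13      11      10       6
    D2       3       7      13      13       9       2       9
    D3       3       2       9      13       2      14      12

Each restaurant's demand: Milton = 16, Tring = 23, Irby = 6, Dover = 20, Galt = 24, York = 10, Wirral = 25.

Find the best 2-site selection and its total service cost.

With exactly 2 open, each restaurant uses its cheapest among the chosen.
{D1, D3}: Milton→D3 3·16=48, Tring→D3 2·23=46, Irby→D1 3·6=18, Dover→D1 13·20=260, Galt→D3 2·24=48, York→D1 10·10=100, Wirral→D1 6·25=150. Service cost 670.
{D2, D3}: service cost 701
{D1, D2}: service cost 781
Among all 3 size-2 choices, {D1, D3} is lowest.

Choose D1 and D3; total service cost 670.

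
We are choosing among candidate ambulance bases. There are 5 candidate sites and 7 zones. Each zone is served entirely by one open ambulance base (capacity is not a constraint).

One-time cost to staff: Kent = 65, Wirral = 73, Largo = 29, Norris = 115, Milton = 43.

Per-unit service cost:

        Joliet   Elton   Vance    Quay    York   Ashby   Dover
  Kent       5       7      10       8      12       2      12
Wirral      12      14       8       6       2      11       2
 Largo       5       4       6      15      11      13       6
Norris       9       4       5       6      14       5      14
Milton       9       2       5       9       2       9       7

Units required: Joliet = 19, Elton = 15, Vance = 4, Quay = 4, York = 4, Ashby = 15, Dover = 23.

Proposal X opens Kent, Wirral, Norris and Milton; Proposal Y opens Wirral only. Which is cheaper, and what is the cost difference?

Proposal X is cheaper by 237.

Proposal X: {Kent, Wirral, Norris, Milton}: Joliet→Kent 5·19=95, Elton→Milton 2·15=30, Vance→Norris 5·4=20, Quay→Wirral 6·4=24, York→Wirral 2·4=8, Ashby→Kent 2·15=30, Dover→Wirral 2·23=46. Service 253; fixed 296; total 549.
Proposal Y: {Wirral}: Joliet→Wirral 12·19=228, Elton→Wirral 14·15=210, Vance→Wirral 8·4=32, Quay→Wirral 6·4=24, York→Wirral 2·4=8, Ashby→Wirral 11·15=165, Dover→Wirral 2·23=46. Service 713; fixed 73; total 786.
Difference: |549 − 786| = 237.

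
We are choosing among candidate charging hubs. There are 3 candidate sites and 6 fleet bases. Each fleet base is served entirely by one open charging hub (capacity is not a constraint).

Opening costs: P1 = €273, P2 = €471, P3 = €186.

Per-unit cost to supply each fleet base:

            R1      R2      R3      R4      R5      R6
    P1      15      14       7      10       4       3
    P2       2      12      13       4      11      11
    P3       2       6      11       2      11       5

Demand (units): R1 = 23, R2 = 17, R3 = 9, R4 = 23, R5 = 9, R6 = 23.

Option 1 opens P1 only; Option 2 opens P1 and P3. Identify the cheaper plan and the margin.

Option 2 is cheaper by 433.

Option 1: {P1}: R1→P1 15·23=345, R2→P1 14·17=238, R3→P1 7·9=63, R4→P1 10·23=230, R5→P1 4·9=36, R6→P1 3·23=69. Service 981; fixed 273; total 1254.
Option 2: {P1, P3}: R1→P3 2·23=46, R2→P3 6·17=102, R3→P1 7·9=63, R4→P3 2·23=46, R5→P1 4·9=36, R6→P1 3·23=69. Service 362; fixed 459; total 821.
Difference: |1254 − 821| = 433.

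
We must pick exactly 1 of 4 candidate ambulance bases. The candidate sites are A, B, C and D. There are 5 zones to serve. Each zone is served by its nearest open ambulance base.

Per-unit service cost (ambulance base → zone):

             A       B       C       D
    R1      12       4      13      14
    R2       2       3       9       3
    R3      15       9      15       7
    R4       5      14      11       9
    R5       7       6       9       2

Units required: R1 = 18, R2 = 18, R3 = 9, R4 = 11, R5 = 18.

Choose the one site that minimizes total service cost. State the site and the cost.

Choose B only; total service cost 469.

With exactly 1 open, each zone uses its cheapest among the chosen.
{B}: R1→B 4·18=72, R2→B 3·18=54, R3→B 9·9=81, R4→B 14·11=154, R5→B 6·18=108. Service cost 469.
{D}: service cost 504
{A}: service cost 568
Among all 4 size-1 choices, {B} is lowest.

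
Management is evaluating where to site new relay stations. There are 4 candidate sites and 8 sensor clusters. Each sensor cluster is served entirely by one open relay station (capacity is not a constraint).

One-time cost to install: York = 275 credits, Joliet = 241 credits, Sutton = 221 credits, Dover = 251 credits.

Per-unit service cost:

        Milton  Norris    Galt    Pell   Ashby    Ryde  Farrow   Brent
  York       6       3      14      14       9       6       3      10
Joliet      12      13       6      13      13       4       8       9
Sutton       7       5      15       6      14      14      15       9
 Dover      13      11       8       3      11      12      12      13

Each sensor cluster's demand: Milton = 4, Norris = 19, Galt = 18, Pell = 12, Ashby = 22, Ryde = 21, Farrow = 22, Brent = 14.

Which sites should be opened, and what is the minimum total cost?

For any fixed open set, each sensor cluster goes to its cheapest open site; total = fixed + service.
{York}: Milton→York 6·4=24, Norris→York 3·19=57, Galt→York 14·18=252, Pell→York 14·12=168, Ashby→York 9·22=198, Ryde→York 6·21=126, Farrow→York 3·22=66, Brent→York 10·14=140. Service 1031; fixed 275; total 1306.
{York, Dover}: Milton→York 6·4=24, Norris→York 3·19=57, Galt→Dover 8·18=144, Pell→Dover 3·12=36, Ashby→York 9·22=198, Ryde→York 6·21=126, Farrow→York 3·22=66, Brent→York 10·14=140. Service 791; fixed 526; total 1317.
{York, Joliet}: service 819 + fixed 516 = 1335
{York, Joliet, Sutton, Dover}: service 699 + fixed 988 = 1687
No other subset beats 1306.

Open York only; minimum total cost 1306.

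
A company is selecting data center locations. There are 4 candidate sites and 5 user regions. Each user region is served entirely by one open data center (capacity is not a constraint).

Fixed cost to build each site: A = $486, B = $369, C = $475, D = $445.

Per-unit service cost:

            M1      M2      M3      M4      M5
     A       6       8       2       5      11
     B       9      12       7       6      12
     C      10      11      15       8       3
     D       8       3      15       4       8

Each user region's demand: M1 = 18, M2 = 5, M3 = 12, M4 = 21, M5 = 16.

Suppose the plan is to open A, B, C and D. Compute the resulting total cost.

Total cost: 2054

Each user region is assigned to its cheapest site among the open ones.
{A, B, C, D}: M1→A 6·18=108, M2→D 3·5=15, M3→A 2·12=24, M4→D 4·21=84, M5→C 3·16=48. Service 279; fixed 1775; total 2054.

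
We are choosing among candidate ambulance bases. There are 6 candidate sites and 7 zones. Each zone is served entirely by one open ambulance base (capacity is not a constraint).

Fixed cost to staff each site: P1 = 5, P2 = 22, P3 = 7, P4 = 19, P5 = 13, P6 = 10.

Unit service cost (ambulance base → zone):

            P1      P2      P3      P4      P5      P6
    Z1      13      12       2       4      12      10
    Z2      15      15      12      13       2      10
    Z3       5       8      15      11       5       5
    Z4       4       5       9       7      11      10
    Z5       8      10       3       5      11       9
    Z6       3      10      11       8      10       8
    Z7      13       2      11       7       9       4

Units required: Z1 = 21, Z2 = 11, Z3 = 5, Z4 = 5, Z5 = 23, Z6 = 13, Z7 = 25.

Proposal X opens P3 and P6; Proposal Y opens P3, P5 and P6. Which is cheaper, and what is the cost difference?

Proposal X: {P3, P6}: Z1→P3 2·21=42, Z2→P6 10·11=110, Z3→P6 5·5=25, Z4→P3 9·5=45, Z5→P3 3·23=69, Z6→P6 8·13=104, Z7→P6 4·25=100. Service 495; fixed 17; total 512.
Proposal Y: {P3, P5, P6}: Z1→P3 2·21=42, Z2→P5 2·11=22, Z3→P5 5·5=25, Z4→P3 9·5=45, Z5→P3 3·23=69, Z6→P6 8·13=104, Z7→P6 4·25=100. Service 407; fixed 30; total 437.
Difference: |512 − 437| = 75.

Proposal Y is cheaper by 75.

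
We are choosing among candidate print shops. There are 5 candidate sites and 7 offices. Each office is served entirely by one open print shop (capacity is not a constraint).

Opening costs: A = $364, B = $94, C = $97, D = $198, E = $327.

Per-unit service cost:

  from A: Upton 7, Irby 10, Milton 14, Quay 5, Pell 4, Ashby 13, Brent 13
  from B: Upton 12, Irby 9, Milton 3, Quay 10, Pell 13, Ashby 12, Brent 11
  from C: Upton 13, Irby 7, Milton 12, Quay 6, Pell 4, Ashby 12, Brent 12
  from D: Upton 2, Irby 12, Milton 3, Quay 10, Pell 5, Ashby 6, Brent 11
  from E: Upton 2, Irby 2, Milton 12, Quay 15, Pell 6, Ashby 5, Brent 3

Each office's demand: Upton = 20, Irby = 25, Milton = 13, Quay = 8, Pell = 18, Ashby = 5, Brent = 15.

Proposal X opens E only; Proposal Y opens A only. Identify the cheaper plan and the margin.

Proposal X: {E}: Upton→E 2·20=40, Irby→E 2·25=50, Milton→E 12·13=156, Quay→E 15·8=120, Pell→E 6·18=108, Ashby→E 5·5=25, Brent→E 3·15=45. Service 544; fixed 327; total 871.
Proposal Y: {A}: Upton→A 7·20=140, Irby→A 10·25=250, Milton→A 14·13=182, Quay→A 5·8=40, Pell→A 4·18=72, Ashby→A 13·5=65, Brent→A 13·15=195. Service 944; fixed 364; total 1308.
Difference: |871 − 1308| = 437.

Proposal X is cheaper by 437.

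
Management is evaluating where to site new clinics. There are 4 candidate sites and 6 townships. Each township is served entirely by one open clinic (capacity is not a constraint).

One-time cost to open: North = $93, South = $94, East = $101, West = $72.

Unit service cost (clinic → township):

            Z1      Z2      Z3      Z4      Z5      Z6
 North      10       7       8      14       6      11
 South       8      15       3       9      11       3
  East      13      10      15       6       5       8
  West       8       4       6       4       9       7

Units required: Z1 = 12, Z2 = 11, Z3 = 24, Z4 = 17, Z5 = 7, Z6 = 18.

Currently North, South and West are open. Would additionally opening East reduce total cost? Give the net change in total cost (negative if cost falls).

No — net change +94 (cost rises by 94).

Current service cost with {North, South, West}: 376.
Adding East: each township re-picks its cheapest; new service cost 369, saving 7.
Extra fixed cost: 101. Net change = 101 − 7 = 94.
(Totals: 635 → 729.)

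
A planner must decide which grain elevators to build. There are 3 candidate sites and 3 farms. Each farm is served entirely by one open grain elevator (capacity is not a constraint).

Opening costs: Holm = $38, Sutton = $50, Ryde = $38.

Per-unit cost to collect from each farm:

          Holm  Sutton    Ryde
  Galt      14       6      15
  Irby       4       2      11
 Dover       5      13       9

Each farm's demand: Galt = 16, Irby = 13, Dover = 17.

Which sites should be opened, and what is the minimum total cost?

Open Holm and Sutton; minimum total cost 295.

For any fixed open set, each farm goes to its cheapest open site; total = fixed + service.
{Holm, Sutton}: Galt→Sutton 6·16=96, Irby→Sutton 2·13=26, Dover→Holm 5·17=85. Service 207; fixed 88; total 295.
{Holm, Sutton, Ryde}: service 207 + fixed 126 = 333
{Sutton, Ryde}: Galt→Sutton 6·16=96, Irby→Sutton 2·13=26, Dover→Ryde 9·17=153. Service 275; fixed 88; total 363.
{Holm}: service 361 + fixed 38 = 399
No other subset beats 295.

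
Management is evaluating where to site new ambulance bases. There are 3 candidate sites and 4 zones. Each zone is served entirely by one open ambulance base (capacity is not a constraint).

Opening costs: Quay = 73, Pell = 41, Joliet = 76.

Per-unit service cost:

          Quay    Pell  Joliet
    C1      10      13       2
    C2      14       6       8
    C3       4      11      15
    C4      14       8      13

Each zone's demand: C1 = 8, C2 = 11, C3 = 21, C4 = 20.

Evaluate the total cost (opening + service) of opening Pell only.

Each zone is assigned to its cheapest site among the open ones.
{Pell}: C1→Pell 13·8=104, C2→Pell 6·11=66, C3→Pell 11·21=231, C4→Pell 8·20=160. Service 561; fixed 41; total 602.

Total cost: 602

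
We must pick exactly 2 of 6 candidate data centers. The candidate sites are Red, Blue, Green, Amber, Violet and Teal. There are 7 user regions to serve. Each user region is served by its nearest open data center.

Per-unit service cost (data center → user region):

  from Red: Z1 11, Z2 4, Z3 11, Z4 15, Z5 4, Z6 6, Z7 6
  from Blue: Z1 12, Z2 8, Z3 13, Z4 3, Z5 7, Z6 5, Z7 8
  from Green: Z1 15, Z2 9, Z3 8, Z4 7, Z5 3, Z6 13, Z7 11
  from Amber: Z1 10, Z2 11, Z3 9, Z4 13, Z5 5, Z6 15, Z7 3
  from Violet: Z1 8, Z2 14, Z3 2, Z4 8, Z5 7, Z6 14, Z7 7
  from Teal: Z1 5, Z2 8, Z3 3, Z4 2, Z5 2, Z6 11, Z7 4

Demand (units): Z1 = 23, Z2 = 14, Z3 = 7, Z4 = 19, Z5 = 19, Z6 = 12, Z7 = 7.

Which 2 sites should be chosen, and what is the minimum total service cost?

With exactly 2 open, each user region uses its cheapest among the chosen.
{Red, Teal}: Z1→Teal 5·23=115, Z2→Red 4·14=56, Z3→Teal 3·7=21, Z4→Teal 2·19=38, Z5→Teal 2·19=38, Z6→Red 6·12=72, Z7→Teal 4·7=28. Service cost 368.
{Blue, Teal}: service cost 412
{Amber, Teal}: service cost 477
Among all 15 size-2 choices, {Red, Teal} is lowest.

Choose Red and Teal; total service cost 368.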